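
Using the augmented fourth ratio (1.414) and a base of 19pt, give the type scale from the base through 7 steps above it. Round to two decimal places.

19.00pt, 26.87pt, 37.99pt, 53.72pt, 75.95pt, 107.40pt, 151.86pt, 214.73pt

Step 0: 19pt
Step 1: 19.0 × 1.414 = 26.87
Step 2: 19.0 × 1.414² = 37.99
Step 3: 19.0 × 1.414³ = 53.72
Step 4: 19.0 × 1.414⁴ = 75.95
Step 5: 19.0 × 1.414⁵ = 107.40
Step 6: 19.0 × 1.414⁶ = 151.86
Step 7: 19.0 × 1.414⁷ = 214.73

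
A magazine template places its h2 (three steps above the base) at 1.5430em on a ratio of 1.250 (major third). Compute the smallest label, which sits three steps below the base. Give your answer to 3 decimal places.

0.404em

1.5430 ÷ 1.250⁶ = 1.5430 ÷ 3.81470 ≈ 0.404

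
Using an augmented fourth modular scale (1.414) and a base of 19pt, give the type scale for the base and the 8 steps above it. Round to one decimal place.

Step 0: 19pt
Step 1: 19.0 × 1.414 = 26.9
Step 2: 19.0 × 1.414² = 38.0
Step 3: 19.0 × 1.414³ = 53.7
Step 4: 19.0 × 1.414⁴ = 76.0
Step 5: 19.0 × 1.414⁵ = 107.4
Step 6: 19.0 × 1.414⁶ = 151.9
Step 7: 19.0 × 1.414⁷ = 214.7
Step 8: 19.0 × 1.414⁸ = 303.6

19.0pt, 26.9pt, 38.0pt, 53.7pt, 76.0pt, 107.4pt, 151.9pt, 214.7pt, 303.6pt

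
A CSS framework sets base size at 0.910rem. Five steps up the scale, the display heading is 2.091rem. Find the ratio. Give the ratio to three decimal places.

1.181

The ratio satisfies 0.910 × r⁵ = 2.091, so r = (2.091 / 0.910)^(1/5).
r = 2.2978^(1/5) ≈ 1.1810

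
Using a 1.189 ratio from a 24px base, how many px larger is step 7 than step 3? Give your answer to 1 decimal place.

40.3px

Step 3: 24.0 × 1.189³ = 40.342px
Step 7: 24.0 × 1.189⁷ = 80.628px
Difference: 80.628 − 40.342 = 40.286px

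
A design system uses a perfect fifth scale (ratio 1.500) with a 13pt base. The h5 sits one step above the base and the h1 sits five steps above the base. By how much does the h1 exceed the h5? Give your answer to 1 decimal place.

Step 1: 13.0 × 1.500 = 19.500pt
Step 5: 13.0 × 1.500⁵ = 98.719pt
Difference: 98.719 − 19.500 = 79.219pt

79.2pt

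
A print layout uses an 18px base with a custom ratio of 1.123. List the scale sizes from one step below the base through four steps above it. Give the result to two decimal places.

16.03px, 18.00px, 20.21px, 22.70px, 25.49px, 28.63px

Step -1: 18.0 ÷ 1.123 = 16.03
Step 0: 18px
Step 1: 18.0 × 1.123 = 20.21
Step 2: 18.0 × 1.123² = 22.70
Step 3: 18.0 × 1.123³ = 25.49
Step 4: 18.0 × 1.123⁴ = 28.63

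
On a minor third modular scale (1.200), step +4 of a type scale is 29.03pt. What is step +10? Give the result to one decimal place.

86.7pt

29.03 × 1.200⁶ = 29.03 × 2.98598 ≈ 86.683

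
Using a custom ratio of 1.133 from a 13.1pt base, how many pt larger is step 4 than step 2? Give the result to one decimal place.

Step 2: 13.1 × 1.133² = 16.816pt
Step 4: 13.1 × 1.133⁴ = 21.587pt
Difference: 21.587 − 16.816 = 4.771pt

4.8pt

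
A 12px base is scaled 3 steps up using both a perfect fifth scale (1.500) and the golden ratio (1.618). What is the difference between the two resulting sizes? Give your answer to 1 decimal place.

Perfect fifth: 12.0 × 1.500³ = 40.500px
Golden ratio: 12.0 × 1.618³ = 50.830px
Difference: 50.830 − 40.500 = 10.330px

10.3px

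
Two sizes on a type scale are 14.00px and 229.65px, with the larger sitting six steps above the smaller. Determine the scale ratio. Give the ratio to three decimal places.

1.594

r⁶ = 229.65 / 14.00, so r = (229.65/14.00)^(1/6).
r = 16.4036^(1/6) ≈ 1.5940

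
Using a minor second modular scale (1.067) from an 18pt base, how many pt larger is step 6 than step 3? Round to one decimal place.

Step 3: 18.0 × 1.067³ = 21.866pt
Step 6: 18.0 × 1.067⁶ = 26.562pt
Difference: 26.562 − 21.866 = 4.696pt

4.7pt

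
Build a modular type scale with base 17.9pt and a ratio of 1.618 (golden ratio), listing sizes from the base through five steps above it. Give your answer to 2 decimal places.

17.90pt, 28.96pt, 46.86pt, 75.82pt, 122.68pt, 198.49pt

Step 0: 17.9pt
Step 1: 17.9 × 1.618 = 28.96
Step 2: 17.9 × 1.618² = 46.86
Step 3: 17.9 × 1.618³ = 75.82
Step 4: 17.9 × 1.618⁴ = 122.68
Step 5: 17.9 × 1.618⁵ = 198.49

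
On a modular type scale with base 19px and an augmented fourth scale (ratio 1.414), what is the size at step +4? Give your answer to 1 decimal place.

Each step on a modular scale multiplies by the ratio, so the size n steps from the base is base × ratioⁿ.
19.0 × 1.414⁴ = 19.0 × 3.99758 ≈ 75.95

76.0px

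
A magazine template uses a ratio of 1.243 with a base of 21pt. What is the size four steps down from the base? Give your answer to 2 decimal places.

8.80pt

A modular type scale is a geometric sequence: sizeₙ = base × rⁿ.
21.0 ÷ 1.243⁴ = 21.0 ÷ 2.38718 ≈ 8.80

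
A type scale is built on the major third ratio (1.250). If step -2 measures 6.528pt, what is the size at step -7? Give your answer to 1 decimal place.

6.528 ÷ 1.250⁵ = 6.528 ÷ 3.05176 ≈ 2.139

2.1pt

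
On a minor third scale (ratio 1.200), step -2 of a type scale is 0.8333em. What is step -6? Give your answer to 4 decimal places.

The gap is -6 − (-2) = -4 steps, so the factor is 1.200^-4.
0.8333 ÷ 1.200⁴ = 0.8333 ÷ 2.07360 ≈ 0.4019

0.4019em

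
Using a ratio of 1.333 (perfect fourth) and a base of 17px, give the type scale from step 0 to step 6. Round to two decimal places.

17.00px, 22.66px, 30.21px, 40.27px, 53.67px, 71.55px, 95.37px

Step 0: 17px
Step 1: 17.0 × 1.333 = 22.66
Step 2: 17.0 × 1.333² = 30.21
Step 3: 17.0 × 1.333³ = 40.27
Step 4: 17.0 × 1.333⁴ = 53.67
Step 5: 17.0 × 1.333⁵ = 71.55
Step 6: 17.0 × 1.333⁶ = 95.37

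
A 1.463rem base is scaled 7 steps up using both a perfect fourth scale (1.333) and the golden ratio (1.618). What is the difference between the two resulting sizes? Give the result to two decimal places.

Perfect fourth: 1.463 × 1.333⁷ = 10.9410rem
Golden ratio: 1.463 × 1.618⁷ = 42.4711rem
Difference: 42.4711 − 10.9410 = 31.5301rem

31.53rem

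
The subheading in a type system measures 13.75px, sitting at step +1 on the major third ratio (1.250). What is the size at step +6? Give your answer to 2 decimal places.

41.96px

13.75 × 1.250⁵ = 13.75 × 3.05176 ≈ 41.962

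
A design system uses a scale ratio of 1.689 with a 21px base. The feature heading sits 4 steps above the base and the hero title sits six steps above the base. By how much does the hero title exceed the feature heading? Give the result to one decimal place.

Step 4: 21.0 × 1.689⁴ = 170.898px
Step 6: 21.0 × 1.689⁶ = 487.525px
Difference: 487.525 − 170.898 = 316.627px

316.6px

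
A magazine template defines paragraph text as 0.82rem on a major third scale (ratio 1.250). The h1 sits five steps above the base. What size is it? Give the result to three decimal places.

2.502rem

0.82 × 1.250⁵ = 0.82 × 3.05176 ≈ 2.502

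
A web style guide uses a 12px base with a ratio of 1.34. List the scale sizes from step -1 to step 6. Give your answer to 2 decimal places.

Step -1: 12.0 ÷ 1.34 = 8.96
Step 0: 12px
Step 1: 12.0 × 1.34 = 16.08
Step 2: 12.0 × 1.34² = 21.55
Step 3: 12.0 × 1.34³ = 28.87
Step 4: 12.0 × 1.34⁴ = 38.69
Step 5: 12.0 × 1.34⁵ = 51.84
Step 6: 12.0 × 1.34⁶ = 69.47

8.96px, 12.00px, 16.08px, 21.55px, 28.87px, 38.69px, 51.84px, 69.47px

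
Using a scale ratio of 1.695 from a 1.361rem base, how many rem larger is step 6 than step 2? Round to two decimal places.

Step 2: 1.361 × 1.695² = 3.9102rem
Step 6: 1.361 × 1.695⁶ = 32.2757rem
Difference: 32.2757 − 3.9102 = 28.3655rem

28.37rem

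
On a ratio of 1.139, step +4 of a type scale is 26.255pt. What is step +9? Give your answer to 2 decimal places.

50.33pt

26.255 × 1.139⁵ = 26.255 × 1.91698 ≈ 50.330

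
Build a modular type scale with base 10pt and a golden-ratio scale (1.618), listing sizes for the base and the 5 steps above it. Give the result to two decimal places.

Step 0: 10pt
Step 1: 10.0 × 1.618 = 16.18
Step 2: 10.0 × 1.618² = 26.18
Step 3: 10.0 × 1.618³ = 42.36
Step 4: 10.0 × 1.618⁴ = 68.54
Step 5: 10.0 × 1.618⁵ = 110.89

10.00pt, 16.18pt, 26.18pt, 42.36pt, 68.54pt, 110.89pt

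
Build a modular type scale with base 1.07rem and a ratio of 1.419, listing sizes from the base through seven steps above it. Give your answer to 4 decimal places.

Step 0: 1.07rem
Step 1: 1.07 × 1.419 = 1.5183
Step 2: 1.07 × 1.419² = 2.1545
Step 3: 1.07 × 1.419³ = 3.0573
Step 4: 1.07 × 1.419⁴ = 4.3382
Step 5: 1.07 × 1.419⁵ = 6.1560
Step 6: 1.07 × 1.419⁶ = 8.7353
Step 7: 1.07 × 1.419⁷ = 12.3954

1.0700rem, 1.5183rem, 2.1545rem, 3.0573rem, 4.3382rem, 6.1560rem, 8.7353rem, 12.3954rem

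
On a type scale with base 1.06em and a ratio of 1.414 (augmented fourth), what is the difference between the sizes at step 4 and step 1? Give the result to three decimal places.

2.739em

Step 1: 1.06 × 1.414 = 1.49884em
Step 4: 1.06 × 1.414⁴ = 4.23744em
Difference: 4.23744 − 1.49884 = 2.73860em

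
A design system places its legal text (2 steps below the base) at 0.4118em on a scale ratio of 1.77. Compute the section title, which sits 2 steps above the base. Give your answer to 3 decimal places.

Moving from step -2 to step +2 is 4 steps up, so multiply by r⁴.
0.4118 × 1.77⁴ = 0.4118 × 9.81506 ≈ 4.042

4.042em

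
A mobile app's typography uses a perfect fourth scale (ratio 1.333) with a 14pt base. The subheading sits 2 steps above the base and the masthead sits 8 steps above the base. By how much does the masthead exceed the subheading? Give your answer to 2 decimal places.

Step 2: 14.0 × 1.333² = 24.8764pt
Step 8: 14.0 × 1.333⁸ = 139.5627pt
Difference: 139.5627 − 24.8764 = 114.6863pt

114.69pt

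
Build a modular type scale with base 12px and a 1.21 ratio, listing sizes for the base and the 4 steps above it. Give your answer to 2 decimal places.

12.00px, 14.52px, 17.57px, 21.26px, 25.72px

Step 0: 12px
Step 1: 12.0 × 1.21 = 14.52
Step 2: 12.0 × 1.21² = 17.57
Step 3: 12.0 × 1.21³ = 21.26
Step 4: 12.0 × 1.21⁴ = 25.72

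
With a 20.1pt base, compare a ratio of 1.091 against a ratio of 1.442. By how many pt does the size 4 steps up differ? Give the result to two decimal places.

58.43pt

At 1.091: 20.1 × 1.091⁴ = 28.4771pt
At 1.442: 20.1 × 1.442⁴ = 86.9075pt
Difference: 86.9075 − 28.4771 = 58.4304pt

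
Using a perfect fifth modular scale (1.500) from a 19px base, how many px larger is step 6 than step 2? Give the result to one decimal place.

173.7px

Step 2: 19.0 × 1.500² = 42.750px
Step 6: 19.0 × 1.500⁶ = 216.422px
Difference: 216.422 − 42.750 = 173.672px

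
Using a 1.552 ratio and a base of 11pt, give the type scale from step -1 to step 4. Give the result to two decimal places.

Step -1: 11.0 ÷ 1.552 = 7.09
Step 0: 11pt
Step 1: 11.0 × 1.552 = 17.07
Step 2: 11.0 × 1.552² = 26.50
Step 3: 11.0 × 1.552³ = 41.12
Step 4: 11.0 × 1.552⁴ = 63.82

7.09pt, 11.00pt, 17.07pt, 26.50pt, 41.12pt, 63.82pt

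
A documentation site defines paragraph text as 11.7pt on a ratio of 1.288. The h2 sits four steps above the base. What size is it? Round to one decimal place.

32.2pt

Each step on a modular scale multiplies by the ratio, so the size n steps from the base is base × ratioⁿ.
11.7 × 1.288⁴ = 11.7 × 2.75210 ≈ 32.20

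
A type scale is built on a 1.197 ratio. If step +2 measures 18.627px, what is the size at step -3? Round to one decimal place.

Moving from step +2 to step -3 is 5 steps down, so divide by r⁵.
18.627 ÷ 1.197⁵ = 18.627 ÷ 2.45737 ≈ 7.580

7.6px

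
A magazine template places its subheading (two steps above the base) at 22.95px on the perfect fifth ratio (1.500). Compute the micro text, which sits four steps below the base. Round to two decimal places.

2.01px

22.95 ÷ 1.500⁶ = 22.95 ÷ 11.39062 ≈ 2.015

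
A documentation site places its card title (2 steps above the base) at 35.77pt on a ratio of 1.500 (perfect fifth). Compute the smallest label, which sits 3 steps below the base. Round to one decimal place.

The gap is -3 − (2) = -5 steps, so the factor is 1.500^-5.
35.77 ÷ 1.500⁵ = 35.77 ÷ 7.59375 ≈ 4.710

4.7pt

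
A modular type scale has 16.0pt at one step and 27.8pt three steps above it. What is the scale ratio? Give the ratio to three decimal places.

r³ = 27.8 / 16.0, so r = (27.8/16.0)^(1/3).
r = 1.7375^(1/3) ≈ 1.2022

1.202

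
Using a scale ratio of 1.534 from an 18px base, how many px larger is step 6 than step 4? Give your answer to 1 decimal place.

Step 4: 18.0 × 1.534⁴ = 99.672px
Step 6: 18.0 × 1.534⁶ = 234.544px
Difference: 234.544 − 99.672 = 134.872px

134.9px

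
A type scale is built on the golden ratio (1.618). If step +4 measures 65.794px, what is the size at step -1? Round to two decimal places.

5.93px

65.794 ÷ 1.618⁵ = 65.794 ÷ 11.08901 ≈ 5.933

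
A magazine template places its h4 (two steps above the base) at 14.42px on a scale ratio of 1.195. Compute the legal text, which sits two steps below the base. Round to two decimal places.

7.07px

Moving from step +2 to step -2 is 4 steps down, so divide by r⁴.
14.42 ÷ 1.195⁴ = 14.42 ÷ 2.03926 ≈ 7.071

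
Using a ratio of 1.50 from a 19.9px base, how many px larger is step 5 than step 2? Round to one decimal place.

106.3px

Step 2: 19.9 × 1.50² = 44.775px
Step 5: 19.9 × 1.50⁵ = 151.116px
Difference: 151.116 − 44.775 = 106.341px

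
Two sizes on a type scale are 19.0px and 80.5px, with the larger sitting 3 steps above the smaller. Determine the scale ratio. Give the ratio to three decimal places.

1.618

r³ = 80.5 / 19.0, so r = (80.5/19.0)^(1/3).
r = 4.2368^(1/3) ≈ 1.6181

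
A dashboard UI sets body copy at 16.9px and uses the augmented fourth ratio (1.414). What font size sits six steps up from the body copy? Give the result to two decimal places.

A modular type scale is a geometric sequence: sizeₙ = base × rⁿ.
16.9 × 1.414⁶ = 16.9 × 7.99275 ≈ 135.08

135.08px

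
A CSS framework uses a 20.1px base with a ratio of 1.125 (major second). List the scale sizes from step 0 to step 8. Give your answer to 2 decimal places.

Step 0: 20.1px
Step 1: 20.1 × 1.125 = 22.61
Step 2: 20.1 × 1.125² = 25.44
Step 3: 20.1 × 1.125³ = 28.62
Step 4: 20.1 × 1.125⁴ = 32.20
Step 5: 20.1 × 1.125⁵ = 36.22
Step 6: 20.1 × 1.125⁶ = 40.75
Step 7: 20.1 × 1.125⁷ = 45.84
Step 8: 20.1 × 1.125⁸ = 51.57

20.10px, 22.61px, 25.44px, 28.62px, 32.20px, 36.22px, 40.75px, 45.84px, 51.57px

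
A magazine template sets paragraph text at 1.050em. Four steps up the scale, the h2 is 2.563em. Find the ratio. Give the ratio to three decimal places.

r⁴ = 2.563 / 1.050, so r = (2.563/1.050)^(1/4).
r = 2.4410^(1/4) ≈ 1.2499

1.250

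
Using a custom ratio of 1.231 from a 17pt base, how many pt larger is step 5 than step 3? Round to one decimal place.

Step 3: 17.0 × 1.231³ = 31.712pt
Step 5: 17.0 × 1.231⁵ = 48.055pt
Difference: 48.055 − 31.712 = 16.343pt

16.3pt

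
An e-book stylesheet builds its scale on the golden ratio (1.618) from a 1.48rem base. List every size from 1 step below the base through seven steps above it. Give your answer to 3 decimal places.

Step -1: 1.48 ÷ 1.618 = 0.915
Step 0: 1.48rem
Step 1: 1.48 × 1.618 = 2.395
Step 2: 1.48 × 1.618² = 3.875
Step 3: 1.48 × 1.618³ = 6.269
Step 4: 1.48 × 1.618⁴ = 10.143
Step 5: 1.48 × 1.618⁵ = 16.412
Step 6: 1.48 × 1.618⁶ = 26.554
Step 7: 1.48 × 1.618⁷ = 42.965

0.915rem, 1.480rem, 2.395rem, 3.875rem, 6.269rem, 10.143rem, 16.412rem, 26.554rem, 42.965rem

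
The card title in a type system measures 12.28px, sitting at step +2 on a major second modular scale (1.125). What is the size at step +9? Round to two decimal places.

28.01px

Moving from step +2 to step +9 is 7 steps up, so multiply by r⁷.
12.28 × 1.125⁷ = 12.28 × 2.28070 ≈ 28.007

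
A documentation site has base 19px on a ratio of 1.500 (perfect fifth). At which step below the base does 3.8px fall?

1.500ⁿ = 19 / 3.8 = 5.0000
n = ln(5.0000) / ln(1.500) = 1.6094 / 0.4055 ≈ 3.97

4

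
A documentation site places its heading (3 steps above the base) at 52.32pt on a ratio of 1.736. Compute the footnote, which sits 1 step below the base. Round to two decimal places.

5.76pt

Moving from step +3 to step -1 is 4 steps down, so divide by r⁴.
52.32 ÷ 1.736⁴ = 52.32 ÷ 9.08236 ≈ 5.761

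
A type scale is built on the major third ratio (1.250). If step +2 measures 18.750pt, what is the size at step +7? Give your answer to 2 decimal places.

Moving from step +2 to step +7 is 5 steps up, so multiply by r⁵.
18.750 × 1.250⁵ = 18.750 × 3.05176 ≈ 57.220

57.22pt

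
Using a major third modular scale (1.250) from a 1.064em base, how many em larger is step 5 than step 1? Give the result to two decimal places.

1.92em

Step 1: 1.064 × 1.250 = 1.3300em
Step 5: 1.064 × 1.250⁵ = 3.2471em
Difference: 3.2471 − 1.3300 = 1.9171em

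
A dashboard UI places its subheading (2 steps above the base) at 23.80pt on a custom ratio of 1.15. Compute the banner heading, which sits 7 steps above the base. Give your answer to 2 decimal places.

The gap is 7 − (2) = 5 steps, so the factor is 1.15^5.
23.80 × 1.15⁵ = 23.80 × 2.01136 ≈ 47.870

47.87pt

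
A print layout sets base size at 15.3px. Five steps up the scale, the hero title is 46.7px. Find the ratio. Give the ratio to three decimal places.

r⁵ = 46.7 / 15.3, so r = (46.7/15.3)^(1/5).
r = 3.0523^(1/5) ≈ 1.2500

1.250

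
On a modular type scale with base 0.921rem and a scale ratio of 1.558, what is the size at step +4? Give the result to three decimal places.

5.427rem

Every step multiplies by the scale ratio.
0.921 × 1.558⁴ = 0.921 × 5.89210 ≈ 5.427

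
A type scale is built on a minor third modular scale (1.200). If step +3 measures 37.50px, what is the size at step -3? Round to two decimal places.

Moving from step +3 to step -3 is 6 steps down, so divide by r⁶.
37.50 ÷ 1.200⁶ = 37.50 ÷ 2.98598 ≈ 12.559

12.56px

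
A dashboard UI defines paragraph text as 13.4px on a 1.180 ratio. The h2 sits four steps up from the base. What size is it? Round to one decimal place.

13.4 × 1.180⁴ = 13.4 × 1.93878 ≈ 25.98

26.0px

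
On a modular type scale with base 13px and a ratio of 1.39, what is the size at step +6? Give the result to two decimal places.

Every step multiplies by the scale ratio.
13.0 × 1.39⁶ = 13.0 × 7.21255 ≈ 93.76

93.76px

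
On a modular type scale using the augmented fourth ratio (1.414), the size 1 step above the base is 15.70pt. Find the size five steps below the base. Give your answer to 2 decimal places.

15.70 ÷ 1.414⁶ = 15.70 ÷ 7.99275 ≈ 1.964

1.96pt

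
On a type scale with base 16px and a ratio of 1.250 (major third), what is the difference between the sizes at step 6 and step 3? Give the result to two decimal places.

Step 3: 16.0 × 1.250³ = 31.2500px
Step 6: 16.0 × 1.250⁶ = 61.0352px
Difference: 61.0352 − 31.2500 = 29.7852px

29.79px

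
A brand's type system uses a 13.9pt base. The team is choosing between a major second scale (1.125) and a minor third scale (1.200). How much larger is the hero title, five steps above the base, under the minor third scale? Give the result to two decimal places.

9.54pt

Major second: 13.9 × 1.125⁵ = 25.0483pt
Minor third: 13.9 × 1.200⁵ = 34.5876pt
Difference: 34.5876 − 25.0483 = 9.5393pt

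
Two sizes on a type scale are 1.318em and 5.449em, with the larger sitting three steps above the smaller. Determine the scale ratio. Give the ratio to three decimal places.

1.605

The ratio satisfies 1.318 × r³ = 5.449, so r = (5.449 / 1.318)^(1/3).
r = 4.1343^(1/3) ≈ 1.6050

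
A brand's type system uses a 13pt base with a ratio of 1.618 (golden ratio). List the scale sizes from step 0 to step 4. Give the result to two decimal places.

13.00pt, 21.03pt, 34.03pt, 55.07pt, 89.10pt

Step 0: 13pt
Step 1: 13.0 × 1.618 = 21.03
Step 2: 13.0 × 1.618² = 34.03
Step 3: 13.0 × 1.618³ = 55.07
Step 4: 13.0 × 1.618⁴ = 89.10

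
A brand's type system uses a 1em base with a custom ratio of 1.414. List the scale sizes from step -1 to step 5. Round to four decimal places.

Step -1: 1.0 ÷ 1.414 = 0.7072
Step 0: 1em
Step 1: 1.0 × 1.414 = 1.4140
Step 2: 1.0 × 1.414² = 1.9994
Step 3: 1.0 × 1.414³ = 2.8271
Step 4: 1.0 × 1.414⁴ = 3.9976
Step 5: 1.0 × 1.414⁵ = 5.6526

0.7072em, 1.0000em, 1.4140em, 1.9994em, 2.8271em, 3.9976em, 5.6526em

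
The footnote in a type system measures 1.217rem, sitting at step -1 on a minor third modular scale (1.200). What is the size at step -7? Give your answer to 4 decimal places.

0.4076rem

The gap is -7 − (-1) = -6 steps, so the factor is 1.200^-6.
1.217 ÷ 1.200⁶ = 1.217 ÷ 2.98598 ≈ 0.4076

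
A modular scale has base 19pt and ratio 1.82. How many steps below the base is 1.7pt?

4

1.82ⁿ = 19 / 1.7 = 11.1765
n = ln(11.1765) / ln(1.82) = 2.4138 / 0.5988 ≈ 4.03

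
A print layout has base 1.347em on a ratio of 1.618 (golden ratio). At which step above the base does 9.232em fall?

4

1.618ⁿ = 9.232 / 1.347 = 6.8537
n = ln(6.8537) / ln(1.618) = 1.9248 / 0.4812 ≈ 4.00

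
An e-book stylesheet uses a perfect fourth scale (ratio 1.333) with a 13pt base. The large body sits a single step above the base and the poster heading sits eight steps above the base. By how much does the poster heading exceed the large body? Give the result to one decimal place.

Step 1: 13.0 × 1.333 = 17.329pt
Step 8: 13.0 × 1.333⁸ = 129.594pt
Difference: 129.594 − 17.329 = 112.265pt

112.3pt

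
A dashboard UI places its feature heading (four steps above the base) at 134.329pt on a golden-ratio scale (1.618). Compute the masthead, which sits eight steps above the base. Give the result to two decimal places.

920.63pt

Moving from step +4 to step +8 is 4 steps up, so multiply by r⁴.
134.329 × 1.618⁴ = 134.329 × 6.85353 ≈ 920.627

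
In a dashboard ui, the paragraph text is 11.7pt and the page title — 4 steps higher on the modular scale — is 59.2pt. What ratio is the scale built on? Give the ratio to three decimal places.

The ratio satisfies 11.7 × r⁴ = 59.2, so r = (59.2 / 11.7)^(1/4).
r = 5.0598^(1/4) ≈ 1.4998

1.500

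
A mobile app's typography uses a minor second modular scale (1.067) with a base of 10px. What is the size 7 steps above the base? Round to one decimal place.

15.7px

A modular type scale is a geometric sequence: sizeₙ = base × rⁿ.
10.0 × 1.067⁷ = 10.0 × 1.57453 ≈ 15.75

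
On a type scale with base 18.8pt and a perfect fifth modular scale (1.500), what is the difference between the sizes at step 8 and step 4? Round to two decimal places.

Step 4: 18.8 × 1.500⁴ = 95.1750pt
Step 8: 18.8 × 1.500⁸ = 481.8234pt
Difference: 481.8234 − 95.1750 = 386.6484pt

386.65pt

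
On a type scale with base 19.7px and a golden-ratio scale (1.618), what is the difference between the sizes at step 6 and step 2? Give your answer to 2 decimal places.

Step 2: 19.7 × 1.618² = 51.5731px
Step 6: 19.7 × 1.618⁶ = 353.4576px
Difference: 353.4576 − 51.5731 = 301.8845px

301.88px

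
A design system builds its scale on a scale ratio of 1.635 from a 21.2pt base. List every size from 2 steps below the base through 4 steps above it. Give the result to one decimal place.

7.9pt, 13.0pt, 21.2pt, 34.7pt, 56.7pt, 92.7pt, 151.5pt

Step -2: 21.2 ÷ 1.635² = 7.9
Step -1: 21.2 ÷ 1.635 = 13.0
Step 0: 21.2pt
Step 1: 21.2 × 1.635 = 34.7
Step 2: 21.2 × 1.635² = 56.7
Step 3: 21.2 × 1.635³ = 92.7
Step 4: 21.2 × 1.635⁴ = 151.5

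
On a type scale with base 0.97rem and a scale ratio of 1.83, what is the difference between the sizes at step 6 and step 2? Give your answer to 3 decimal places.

Step 2: 0.97 × 1.83² = 3.24843rem
Step 6: 0.97 × 1.83⁶ = 36.43160rem
Difference: 36.43160 − 3.24843 = 33.18317rem

33.183rem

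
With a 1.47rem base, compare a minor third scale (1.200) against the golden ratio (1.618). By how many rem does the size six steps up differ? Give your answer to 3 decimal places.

21.985rem

Minor third: 1.47 × 1.200⁶ = 4.38940rem
Golden ratio: 1.47 × 1.618⁶ = 26.37476rem
Difference: 26.37476 − 4.38940 = 21.98536rem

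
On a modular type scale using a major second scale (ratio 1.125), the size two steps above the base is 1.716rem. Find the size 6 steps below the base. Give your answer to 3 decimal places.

The gap is -6 − (2) = -8 steps, so the factor is 1.125^-8.
1.716 ÷ 1.125⁸ = 1.716 ÷ 2.56578 ≈ 0.669

0.669rem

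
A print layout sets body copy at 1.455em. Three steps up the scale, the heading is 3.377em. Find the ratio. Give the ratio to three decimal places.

1.324

The ratio satisfies 1.455 × r³ = 3.377, so r = (3.377 / 1.455)^(1/3).
r = 2.3210^(1/3) ≈ 1.3240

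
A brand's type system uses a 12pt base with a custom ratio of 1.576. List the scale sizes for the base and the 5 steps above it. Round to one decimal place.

Step 0: 12pt
Step 1: 12.0 × 1.576 = 18.9
Step 2: 12.0 × 1.576² = 29.8
Step 3: 12.0 × 1.576³ = 47.0
Step 4: 12.0 × 1.576⁴ = 74.0
Step 5: 12.0 × 1.576⁵ = 116.7

12.0pt, 18.9pt, 29.8pt, 47.0pt, 74.0pt, 116.7pt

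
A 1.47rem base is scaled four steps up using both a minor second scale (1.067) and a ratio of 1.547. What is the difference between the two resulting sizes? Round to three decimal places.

6.514rem

Minor second: 1.47 × 1.067⁴ = 1.90535rem
At 1.547: 1.47 × 1.547⁴ = 8.41935rem
Difference: 8.41935 − 1.90535 = 6.51400rem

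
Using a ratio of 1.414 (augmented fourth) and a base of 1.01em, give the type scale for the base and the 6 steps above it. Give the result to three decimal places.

1.010em, 1.428em, 2.019em, 2.855em, 4.038em, 5.709em, 8.073em

Step 0: 1.01em
Step 1: 1.01 × 1.414 = 1.428
Step 2: 1.01 × 1.414² = 2.019
Step 3: 1.01 × 1.414³ = 2.855
Step 4: 1.01 × 1.414⁴ = 4.038
Step 5: 1.01 × 1.414⁵ = 5.709
Step 6: 1.01 × 1.414⁶ = 8.073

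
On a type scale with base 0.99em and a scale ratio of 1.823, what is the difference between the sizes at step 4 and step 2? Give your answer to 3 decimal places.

Step 2: 0.99 × 1.823² = 3.29010em
Step 4: 0.99 × 1.823⁴ = 10.93407em
Difference: 10.93407 − 3.29010 = 7.64397em

7.644em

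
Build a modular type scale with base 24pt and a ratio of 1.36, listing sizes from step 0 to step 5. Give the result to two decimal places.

24.00pt, 32.64pt, 44.39pt, 60.37pt, 82.10pt, 111.66pt

Step 0: 24pt
Step 1: 24.0 × 1.36 = 32.64
Step 2: 24.0 × 1.36² = 44.39
Step 3: 24.0 × 1.36³ = 60.37
Step 4: 24.0 × 1.36⁴ = 82.10
Step 5: 24.0 × 1.36⁵ = 111.66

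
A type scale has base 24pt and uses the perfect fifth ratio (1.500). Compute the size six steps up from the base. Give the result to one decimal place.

Each step on a modular scale multiplies by the ratio, so the size n steps from the base is base × ratioⁿ.
24.0 × 1.500⁶ = 24.0 × 11.39062 ≈ 273.38

273.4pt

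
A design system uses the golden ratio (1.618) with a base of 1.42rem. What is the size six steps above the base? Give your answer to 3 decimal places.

A modular type scale is a geometric sequence: sizeₙ = base × rⁿ.
1.42 × 1.618⁶ = 1.42 × 17.94201 ≈ 25.478

25.478rem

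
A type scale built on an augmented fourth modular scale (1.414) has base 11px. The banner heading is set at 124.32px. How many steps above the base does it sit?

1.414ⁿ = 124.32 / 11 = 11.3018
n = ln(11.3018) / ln(1.414) = 2.4250 / 0.3464 ≈ 7.00

7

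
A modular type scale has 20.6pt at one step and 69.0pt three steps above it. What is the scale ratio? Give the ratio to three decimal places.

The ratio satisfies 20.6 × r³ = 69.0, so r = (69.0 / 20.6)^(1/3).
r = 3.3495^(1/3) ≈ 1.4962

1.496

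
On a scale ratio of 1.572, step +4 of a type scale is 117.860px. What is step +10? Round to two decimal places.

1778.61px

Moving from step +4 to step +10 is 6 steps up, so multiply by r⁶.
117.860 × 1.572⁶ = 117.860 × 15.09090 ≈ 1778.614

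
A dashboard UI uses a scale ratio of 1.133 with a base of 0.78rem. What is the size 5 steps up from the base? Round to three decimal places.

1.456rem

Every step multiplies by the scale ratio.
0.78 × 1.133⁵ = 0.78 × 1.86702 ≈ 1.456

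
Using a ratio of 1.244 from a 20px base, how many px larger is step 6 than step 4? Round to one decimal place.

26.2px

Step 4: 20.0 × 1.244⁴ = 47.897px
Step 6: 20.0 × 1.244⁶ = 74.123px
Difference: 74.123 − 47.897 = 26.226px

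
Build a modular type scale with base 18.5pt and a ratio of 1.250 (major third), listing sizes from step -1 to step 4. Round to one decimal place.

14.8pt, 18.5pt, 23.1pt, 28.9pt, 36.1pt, 45.2pt

Step -1: 18.5 ÷ 1.250 = 14.8
Step 0: 18.5pt
Step 1: 18.5 × 1.250 = 23.1
Step 2: 18.5 × 1.250² = 28.9
Step 3: 18.5 × 1.250³ = 36.1
Step 4: 18.5 × 1.250⁴ = 45.2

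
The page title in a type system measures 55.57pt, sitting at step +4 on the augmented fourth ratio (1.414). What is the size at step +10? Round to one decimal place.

444.2pt

The gap is 10 − (4) = 6 steps, so the factor is 1.414^6.
55.57 × 1.414⁶ = 55.57 × 7.99275 ≈ 444.157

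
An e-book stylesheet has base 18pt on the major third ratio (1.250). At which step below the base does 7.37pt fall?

4

1.250ⁿ = 18 / 7.37 = 2.4423
n = ln(2.4423) / ln(1.250) = 0.8930 / 0.2231 ≈ 4.00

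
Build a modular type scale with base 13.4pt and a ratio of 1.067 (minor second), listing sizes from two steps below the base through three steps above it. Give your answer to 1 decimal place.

Step -2: 13.4 ÷ 1.067² = 11.8
Step -1: 13.4 ÷ 1.067 = 12.6
Step 0: 13.4pt
Step 1: 13.4 × 1.067 = 14.3
Step 2: 13.4 × 1.067² = 15.3
Step 3: 13.4 × 1.067³ = 16.3

11.8pt, 12.6pt, 13.4pt, 14.3pt, 15.3pt, 16.3pt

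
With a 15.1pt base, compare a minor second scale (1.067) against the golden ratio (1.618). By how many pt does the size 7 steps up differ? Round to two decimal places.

414.58pt

Minor second: 15.1 × 1.067⁷ = 23.7754pt
Golden ratio: 15.1 × 1.618⁷ = 438.3556pt
Difference: 438.3556 − 23.7754 = 414.5802pt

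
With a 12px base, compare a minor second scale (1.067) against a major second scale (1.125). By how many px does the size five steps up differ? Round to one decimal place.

5.0px

Minor second: 12.0 × 1.067⁵ = 16.596px
Major second: 12.0 × 1.125⁵ = 21.624px
Difference: 21.624 − 16.596 = 5.028px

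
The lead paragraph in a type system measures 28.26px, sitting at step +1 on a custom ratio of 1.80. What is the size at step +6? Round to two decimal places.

533.99px

28.26 × 1.80⁵ = 28.26 × 18.89568 ≈ 533.992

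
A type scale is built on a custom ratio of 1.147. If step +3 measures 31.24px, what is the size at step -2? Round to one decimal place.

31.24 ÷ 1.147⁵ = 31.24 ÷ 1.98526 ≈ 15.736

15.7px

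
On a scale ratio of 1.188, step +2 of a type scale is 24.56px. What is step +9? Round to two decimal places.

82.02px

24.56 × 1.188⁷ = 24.56 × 3.33976 ≈ 82.024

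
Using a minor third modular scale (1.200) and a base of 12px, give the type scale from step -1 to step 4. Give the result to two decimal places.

10.00px, 12.00px, 14.40px, 17.28px, 20.74px, 24.88px

Step -1: 12.0 ÷ 1.200 = 10.00
Step 0: 12px
Step 1: 12.0 × 1.200 = 14.40
Step 2: 12.0 × 1.200² = 17.28
Step 3: 12.0 × 1.200³ = 20.74
Step 4: 12.0 × 1.200⁴ = 24.88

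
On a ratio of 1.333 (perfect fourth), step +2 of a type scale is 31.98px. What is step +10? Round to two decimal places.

318.80px

Moving from step +2 to step +10 is 8 steps up, so multiply by r⁸.
31.98 × 1.333⁸ = 31.98 × 9.96876 ≈ 318.801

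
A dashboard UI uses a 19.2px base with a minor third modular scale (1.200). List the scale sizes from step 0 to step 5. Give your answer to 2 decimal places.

Step 0: 19.2px
Step 1: 19.2 × 1.200 = 23.04
Step 2: 19.2 × 1.200² = 27.65
Step 3: 19.2 × 1.200³ = 33.18
Step 4: 19.2 × 1.200⁴ = 39.81
Step 5: 19.2 × 1.200⁵ = 47.78

19.20px, 23.04px, 27.65px, 33.18px, 39.81px, 47.78px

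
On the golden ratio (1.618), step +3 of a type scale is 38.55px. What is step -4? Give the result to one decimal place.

1.3px

The gap is -4 − (3) = -7 steps, so the factor is 1.618^-7.
38.55 ÷ 1.618⁷ = 38.55 ÷ 29.03017 ≈ 1.328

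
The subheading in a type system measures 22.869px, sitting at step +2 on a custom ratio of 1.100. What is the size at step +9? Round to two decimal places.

The gap is 9 − (2) = 7 steps, so the factor is 1.100^7.
22.869 × 1.100⁷ = 22.869 × 1.94872 ≈ 44.565

44.57px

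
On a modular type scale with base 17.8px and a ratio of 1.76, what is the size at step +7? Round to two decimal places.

Each step on a modular scale multiplies by the ratio, so the size n steps from the base is base × ratioⁿ.
17.8 × 1.76⁷ = 17.8 × 52.31048 ≈ 931.13

931.13px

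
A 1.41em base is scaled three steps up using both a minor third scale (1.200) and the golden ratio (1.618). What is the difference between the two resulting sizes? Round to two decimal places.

Minor third: 1.41 × 1.200³ = 2.4365em
Golden ratio: 1.41 × 1.618³ = 5.9725em
Difference: 5.9725 − 2.4365 = 3.5360em

3.54em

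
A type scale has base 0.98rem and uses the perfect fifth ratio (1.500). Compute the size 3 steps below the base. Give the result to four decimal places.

0.98 ÷ 1.500³ = 0.98 ÷ 3.37500 ≈ 0.2904

0.2904rem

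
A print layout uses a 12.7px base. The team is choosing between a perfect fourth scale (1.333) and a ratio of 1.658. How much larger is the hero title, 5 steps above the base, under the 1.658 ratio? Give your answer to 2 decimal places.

Perfect fourth: 12.7 × 1.333⁵ = 53.4508px
At 1.658: 12.7 × 1.658⁵ = 159.1206px
Difference: 159.1206 − 53.4508 = 105.6698px

105.67px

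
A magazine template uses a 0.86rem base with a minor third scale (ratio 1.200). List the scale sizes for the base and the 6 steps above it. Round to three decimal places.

Step 0: 0.86rem
Step 1: 0.86 × 1.200 = 1.032
Step 2: 0.86 × 1.200² = 1.238
Step 3: 0.86 × 1.200³ = 1.486
Step 4: 0.86 × 1.200⁴ = 1.783
Step 5: 0.86 × 1.200⁵ = 2.140
Step 6: 0.86 × 1.200⁶ = 2.568

0.860rem, 1.032rem, 1.238rem, 1.486rem, 1.783rem, 2.140rem, 2.568rem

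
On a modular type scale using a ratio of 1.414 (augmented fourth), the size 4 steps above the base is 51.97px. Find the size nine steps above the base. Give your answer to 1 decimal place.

51.97 × 1.414⁵ = 51.97 × 5.65258 ≈ 293.765

293.8px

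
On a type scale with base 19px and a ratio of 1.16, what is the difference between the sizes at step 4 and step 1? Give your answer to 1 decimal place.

12.4px

Step 1: 19.0 × 1.16 = 22.040px
Step 4: 19.0 × 1.16⁴ = 34.402px
Difference: 34.402 − 22.040 = 12.362px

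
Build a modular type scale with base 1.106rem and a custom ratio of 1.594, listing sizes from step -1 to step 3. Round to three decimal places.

0.694rem, 1.106rem, 1.763rem, 2.810rem, 4.479rem

Step -1: 1.106 ÷ 1.594 = 0.694
Step 0: 1.106rem
Step 1: 1.106 × 1.594 = 1.763
Step 2: 1.106 × 1.594² = 2.810
Step 3: 1.106 × 1.594³ = 4.479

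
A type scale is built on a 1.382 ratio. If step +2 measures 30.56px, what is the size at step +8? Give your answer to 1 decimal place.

212.9px

30.56 × 1.382⁶ = 30.56 × 6.96704 ≈ 212.913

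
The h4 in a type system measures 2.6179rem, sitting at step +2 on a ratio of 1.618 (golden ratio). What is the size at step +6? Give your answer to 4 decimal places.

17.9418rem

2.6179 × 1.618⁴ = 2.6179 × 6.85353 ≈ 17.9418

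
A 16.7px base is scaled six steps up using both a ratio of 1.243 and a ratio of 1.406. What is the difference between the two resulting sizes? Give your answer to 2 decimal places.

67.42px

At 1.243: 16.7 × 1.243⁶ = 61.5947px
At 1.406: 16.7 × 1.406⁶ = 129.0115px
Difference: 129.0115 − 61.5947 = 67.4168px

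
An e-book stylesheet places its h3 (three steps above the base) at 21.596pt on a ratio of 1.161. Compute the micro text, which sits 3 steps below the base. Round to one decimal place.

The gap is -3 − (3) = -6 steps, so the factor is 1.161^-6.
21.596 ÷ 1.161⁶ = 21.596 ÷ 2.44903 ≈ 8.818

8.8pt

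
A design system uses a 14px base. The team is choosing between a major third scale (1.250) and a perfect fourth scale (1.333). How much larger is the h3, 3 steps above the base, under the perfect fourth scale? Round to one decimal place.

Major third: 14.0 × 1.250³ = 27.344px
Perfect fourth: 14.0 × 1.333³ = 33.160px
Difference: 33.160 − 27.344 = 5.816px

5.8px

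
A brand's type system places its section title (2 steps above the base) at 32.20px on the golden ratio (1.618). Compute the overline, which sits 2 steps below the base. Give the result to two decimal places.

4.70px

The gap is -2 − (2) = -4 steps, so the factor is 1.618^-4.
32.20 ÷ 1.618⁴ = 32.20 ÷ 6.85353 ≈ 4.698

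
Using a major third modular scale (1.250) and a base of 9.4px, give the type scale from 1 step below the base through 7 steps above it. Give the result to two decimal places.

Step -1: 9.4 ÷ 1.250 = 7.52
Step 0: 9.4px
Step 1: 9.4 × 1.250 = 11.75
Step 2: 9.4 × 1.250² = 14.69
Step 3: 9.4 × 1.250³ = 18.36
Step 4: 9.4 × 1.250⁴ = 22.95
Step 5: 9.4 × 1.250⁵ = 28.69
Step 6: 9.4 × 1.250⁶ = 35.86
Step 7: 9.4 × 1.250⁷ = 44.82

7.52px, 9.40px, 11.75px, 14.69px, 18.36px, 22.95px, 28.69px, 35.86px, 44.82px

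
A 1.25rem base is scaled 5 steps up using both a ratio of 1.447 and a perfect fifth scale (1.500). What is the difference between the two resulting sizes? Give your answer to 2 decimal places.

At 1.447: 1.25 × 1.447⁵ = 7.9296rem
Perfect fifth: 1.25 × 1.500⁵ = 9.4922rem
Difference: 9.4922 − 7.9296 = 1.5626rem

1.56rem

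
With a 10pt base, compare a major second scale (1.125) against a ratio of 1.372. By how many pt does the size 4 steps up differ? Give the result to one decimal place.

Major second: 10.0 × 1.125⁴ = 16.018pt
At 1.372: 10.0 × 1.372⁴ = 35.434pt
Difference: 35.434 − 16.018 = 19.416pt

19.4pt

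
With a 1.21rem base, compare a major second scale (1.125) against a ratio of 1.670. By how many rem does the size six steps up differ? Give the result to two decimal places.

Major second: 1.21 × 1.125⁶ = 2.4530rem
At 1.670: 1.21 × 1.670⁶ = 26.2473rem
Difference: 26.2473 − 2.4530 = 23.7943rem

23.79rem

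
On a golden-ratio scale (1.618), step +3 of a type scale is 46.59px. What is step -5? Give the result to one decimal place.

1.0px

Moving from step +3 to step -5 is 8 steps down, so divide by r⁸.
46.59 ÷ 1.618⁸ = 46.59 ÷ 46.97082 ≈ 0.992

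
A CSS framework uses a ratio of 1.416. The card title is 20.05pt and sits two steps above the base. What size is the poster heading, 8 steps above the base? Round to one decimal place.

The gap is 8 − (2) = 6 steps, so the factor is 1.416^6.
20.05 × 1.416⁶ = 20.05 × 8.06083 ≈ 161.620

161.6pt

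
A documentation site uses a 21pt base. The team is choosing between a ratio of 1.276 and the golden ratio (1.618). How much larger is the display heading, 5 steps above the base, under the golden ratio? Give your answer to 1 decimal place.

161.8pt

At 1.276: 21.0 × 1.276⁵ = 71.035pt
Golden ratio: 21.0 × 1.618⁵ = 232.869pt
Difference: 232.869 − 71.035 = 161.834pt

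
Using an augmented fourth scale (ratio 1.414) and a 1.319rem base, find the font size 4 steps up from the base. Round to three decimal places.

1.319 × 1.414⁴ = 1.319 × 3.99758 ≈ 5.273

5.273rem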